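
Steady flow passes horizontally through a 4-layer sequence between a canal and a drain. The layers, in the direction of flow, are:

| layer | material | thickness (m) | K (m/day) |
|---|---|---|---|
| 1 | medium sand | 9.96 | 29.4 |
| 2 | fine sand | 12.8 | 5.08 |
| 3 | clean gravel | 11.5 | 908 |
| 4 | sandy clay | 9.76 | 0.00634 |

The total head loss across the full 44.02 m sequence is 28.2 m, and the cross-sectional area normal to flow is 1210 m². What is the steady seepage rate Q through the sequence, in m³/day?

Flow is perpendicular to layering, so the layers act in series and the equivalent K is the thickness-weighted harmonic mean.
Total thickness L = 9.96 + 12.8 + 11.5 + 9.76 = 44.02 m.
Σ(b_i/K_i) = 9.96/29.4 + 12.8/5.08 + 11.5/908 + 9.76/0.00634 = 1542 d.
K_eq = L / Σ(b_i/K_i) = 44.02 / 1542 = 0.02854 m/day.
Q = K_eq · A · (Δh/L) = 0.02854 × 1210 × (28.2/44.02) = 22.12 m³/day.

22.1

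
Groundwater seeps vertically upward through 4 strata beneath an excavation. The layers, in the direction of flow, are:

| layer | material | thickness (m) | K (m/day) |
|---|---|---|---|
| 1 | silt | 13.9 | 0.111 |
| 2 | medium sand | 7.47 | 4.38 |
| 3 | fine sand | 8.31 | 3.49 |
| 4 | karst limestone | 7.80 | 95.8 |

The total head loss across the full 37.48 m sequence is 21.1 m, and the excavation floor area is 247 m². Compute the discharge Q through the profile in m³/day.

40.3

Flow is perpendicular to layering, so the layers act in series and the equivalent K is the thickness-weighted harmonic mean.
Total thickness L = 13.9 + 7.47 + 8.31 + 7.80 = 37.48 m.
Σ(b_i/K_i) = 13.9/0.111 + 7.47/4.38 + 8.31/3.49 + 7.80/95.8 = 129.4 d.
K_eq = L / Σ(b_i/K_i) = 37.48 / 129.4 = 0.2897 m/day.
Q = K_eq · A · (Δh/L) = 0.2897 × 247 × (21.1/37.48) = 40.28 m³/day.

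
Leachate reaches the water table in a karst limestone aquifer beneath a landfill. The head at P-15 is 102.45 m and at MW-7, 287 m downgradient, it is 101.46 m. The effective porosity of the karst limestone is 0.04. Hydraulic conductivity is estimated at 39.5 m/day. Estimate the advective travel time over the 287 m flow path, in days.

84.3

Hydraulic gradient i = (102.45 − 101.46) / 287 = 0.99 / 287 = 0.003449.
Darcy flux q = K · i = 39.50 × 0.003449 = 0.1363 m/day.
Seepage velocity v = q / n_e = 0.1363 / 0.04 = 3.406 m/day.
Travel time t = L / v = 287 / 3.406 = 84.25 days.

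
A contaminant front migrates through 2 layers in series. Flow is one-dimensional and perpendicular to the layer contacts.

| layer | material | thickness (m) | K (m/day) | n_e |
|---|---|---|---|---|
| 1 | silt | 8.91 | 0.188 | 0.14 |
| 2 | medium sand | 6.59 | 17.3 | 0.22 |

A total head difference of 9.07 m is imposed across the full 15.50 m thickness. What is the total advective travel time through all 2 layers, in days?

14.2

With flow normal to the layers, continuity requires the same specific discharge q through every layer.
Σ(b_i/K_i) = 8.91/0.188 + 6.59/17.3 = 47.77 d.
q = Δh / Σ(b_i/K_i) = 9.07 / 47.77 = 0.1899 m/day.
In each layer the seepage velocity is v_i = q/n_i, so the layer transit time is t_i = b_i·n_i / q:
  layer 1 (silt): t_1 = 8.91 × 0.14 / 0.1899 = 6.570 d
  layer 2 (medium sand): t_2 = 6.59 × 0.22 / 0.1899 = 7.637 d
Total t = Σ t_i = 14.21 days.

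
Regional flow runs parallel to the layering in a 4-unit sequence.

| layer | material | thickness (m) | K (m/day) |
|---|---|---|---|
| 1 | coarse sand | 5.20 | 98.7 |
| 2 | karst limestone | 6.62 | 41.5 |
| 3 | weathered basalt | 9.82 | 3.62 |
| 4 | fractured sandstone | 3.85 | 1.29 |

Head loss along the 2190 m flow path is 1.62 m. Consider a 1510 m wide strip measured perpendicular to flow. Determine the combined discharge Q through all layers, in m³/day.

925

Flow is parallel to layering, so each bed carries its own Darcy discharge and the transmissivities add.
Σ(K_i·b_i) = 98.7×5.20 + 41.5×6.62 + 3.62×9.82 + 1.29×3.85 = 828.5 m²/day.
Hydraulic gradient i = Δh / L = 1.62 / 2190 = 0.0007397.
Q = Σ(K_i·b_i) · W · i = 828.5 × 1510 × 0.0007397 = 925.4 m³/day.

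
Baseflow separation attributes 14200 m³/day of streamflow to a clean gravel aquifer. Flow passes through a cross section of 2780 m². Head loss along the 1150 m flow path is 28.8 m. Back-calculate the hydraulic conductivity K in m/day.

Hydraulic gradient i = Δh / L = 28.8 / 1150 = 0.02504.
From Q = K·A·i, K = Q / (A·i) = 14200 / (2780 × 0.02504) = 204.0 m/day.

204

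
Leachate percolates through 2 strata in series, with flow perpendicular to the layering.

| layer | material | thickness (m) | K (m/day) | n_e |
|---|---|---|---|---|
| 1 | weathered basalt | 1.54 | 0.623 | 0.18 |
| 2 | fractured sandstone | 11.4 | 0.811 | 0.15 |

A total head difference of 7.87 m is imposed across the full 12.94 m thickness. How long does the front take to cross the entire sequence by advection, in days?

4.17

With flow normal to the layers, continuity requires the same specific discharge q through every layer.
Σ(b_i/K_i) = 1.54/0.623 + 11.4/0.811 = 16.53 d.
q = Δh / Σ(b_i/K_i) = 7.87 / 16.53 = 0.4761 m/day.
In each layer the seepage velocity is v_i = q/n_i, so the layer transit time is t_i = b_i·n_i / q:
  layer 1 (weathered basalt): t_1 = 1.54 × 0.18 / 0.4761 = 0.5822 d
  layer 2 (fractured sandstone): t_2 = 11.4 × 0.15 / 0.4761 = 3.591 d
Total t = Σ t_i = 4.174 days.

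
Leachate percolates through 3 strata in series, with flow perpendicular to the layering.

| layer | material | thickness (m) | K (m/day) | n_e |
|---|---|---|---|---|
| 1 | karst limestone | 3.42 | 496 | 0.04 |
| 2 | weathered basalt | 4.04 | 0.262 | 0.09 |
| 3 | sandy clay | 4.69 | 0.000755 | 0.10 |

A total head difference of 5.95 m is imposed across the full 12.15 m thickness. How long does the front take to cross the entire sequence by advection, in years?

2.78

With flow normal to the layers, continuity requires the same specific discharge q through every layer.
Σ(b_i/K_i) = 3.42/496 + 4.04/0.262 + 4.69/0.000755 = 6227 d.
q = Δh / Σ(b_i/K_i) = 5.95 / 6227 = 0.0009555 m/day.
In each layer the seepage velocity is v_i = q/n_i, so the layer transit time is t_i = b_i·n_i / q:
  layer 1 (karst limestone): t_1 = 3.42 × 0.04 / 0.0009555 = 143.2 d
  layer 2 (weathered basalt): t_2 = 4.04 × 0.09 / 0.0009555 = 380.5 d
  layer 3 (sandy clay): t_3 = 4.69 × 0.10 / 0.0009555 = 490.9 d
Total t = Σ t_i = 1015 days = 2.778 years.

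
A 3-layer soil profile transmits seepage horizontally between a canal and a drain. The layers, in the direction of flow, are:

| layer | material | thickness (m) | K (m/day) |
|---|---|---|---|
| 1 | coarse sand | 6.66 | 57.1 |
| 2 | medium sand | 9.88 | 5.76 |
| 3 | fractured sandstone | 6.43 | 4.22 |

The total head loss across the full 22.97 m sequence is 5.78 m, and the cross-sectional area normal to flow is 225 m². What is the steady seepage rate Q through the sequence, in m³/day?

388

Flow is perpendicular to layering, so the layers act in series and the equivalent K is the thickness-weighted harmonic mean.
Total thickness L = 6.66 + 9.88 + 6.43 = 22.97 m.
Σ(b_i/K_i) = 6.66/57.1 + 9.88/5.76 + 6.43/4.22 = 3.356 d.
K_eq = L / Σ(b_i/K_i) = 22.97 / 3.356 = 6.845 m/day.
Q = K_eq · A · (Δh/L) = 6.845 × 225 × (5.78/22.97) = 387.6 m³/day.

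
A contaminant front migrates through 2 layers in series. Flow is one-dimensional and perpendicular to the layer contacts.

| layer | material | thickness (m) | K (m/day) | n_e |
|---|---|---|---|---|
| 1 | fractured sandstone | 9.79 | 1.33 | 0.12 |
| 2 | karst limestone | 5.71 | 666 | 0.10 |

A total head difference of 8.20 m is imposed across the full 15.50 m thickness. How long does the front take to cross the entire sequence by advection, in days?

With flow normal to the layers, continuity requires the same specific discharge q through every layer.
Σ(b_i/K_i) = 9.79/1.33 + 5.71/666 = 7.369 d.
q = Δh / Σ(b_i/K_i) = 8.20 / 7.369 = 1.113 m/day.
In each layer the seepage velocity is v_i = q/n_i, so the layer transit time is t_i = b_i·n_i / q:
  layer 1 (fractured sandstone): t_1 = 9.79 × 0.12 / 1.113 = 1.056 d
  layer 2 (karst limestone): t_2 = 5.71 × 0.10 / 1.113 = 0.5132 d
Total t = Σ t_i = 1.569 days.

1.57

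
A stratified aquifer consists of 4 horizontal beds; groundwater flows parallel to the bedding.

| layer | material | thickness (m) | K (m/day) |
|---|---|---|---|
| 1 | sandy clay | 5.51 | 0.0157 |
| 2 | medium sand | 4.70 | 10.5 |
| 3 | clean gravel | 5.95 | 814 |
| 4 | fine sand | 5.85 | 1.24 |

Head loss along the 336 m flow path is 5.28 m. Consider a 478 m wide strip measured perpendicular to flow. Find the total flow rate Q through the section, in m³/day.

36800

Flow is parallel to layering, so each bed carries its own Darcy discharge and the transmissivities add.
Σ(K_i·b_i) = 0.0157×5.51 + 10.5×4.70 + 814×5.95 + 1.24×5.85 = 4900 m²/day.
Hydraulic gradient i = Δh / L = 5.28 / 336 = 0.01571.
Q = Σ(K_i·b_i) · W · i = 4900 × 478 × 0.01571 = 36806 m³/day.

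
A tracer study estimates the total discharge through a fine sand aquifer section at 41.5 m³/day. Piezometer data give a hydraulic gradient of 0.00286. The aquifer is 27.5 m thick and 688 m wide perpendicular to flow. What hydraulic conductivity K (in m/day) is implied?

0.767

Cross-sectional area A = 688 × 27.5 = 18920 m².
Hydraulic gradient i = 0.00286.
From Q = K·A·i, K = Q / (A·i) = 41.5 / (18920 × 0.002860) = 0.7669 m/day.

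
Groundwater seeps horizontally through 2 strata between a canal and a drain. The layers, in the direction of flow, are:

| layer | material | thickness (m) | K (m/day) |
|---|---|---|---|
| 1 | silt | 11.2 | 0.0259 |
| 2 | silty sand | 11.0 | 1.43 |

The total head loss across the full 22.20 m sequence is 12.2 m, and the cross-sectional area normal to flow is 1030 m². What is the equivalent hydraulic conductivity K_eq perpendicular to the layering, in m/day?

0.0504

Flow is perpendicular to layering, so the layers act in series and the equivalent K is the thickness-weighted harmonic mean.
Total thickness L = 11.2 + 11.0 = 22.20 m.
Σ(b_i/K_i) = 11.2/0.0259 + 11.0/1.43 = 440.1 d.
K_eq = L / Σ(b_i/K_i) = 22.20 / 440.1 = 0.05044 m/day.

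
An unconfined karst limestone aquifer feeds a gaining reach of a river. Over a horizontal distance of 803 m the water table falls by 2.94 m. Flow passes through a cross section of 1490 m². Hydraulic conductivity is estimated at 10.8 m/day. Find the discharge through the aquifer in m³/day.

58.9

Hydraulic gradient i = Δh / L = 2.94 / 803 = 0.003661.
Darcy's law: Q = K · A · i = 10.80 × 1490 × 0.003661 = 58.92 m³/day.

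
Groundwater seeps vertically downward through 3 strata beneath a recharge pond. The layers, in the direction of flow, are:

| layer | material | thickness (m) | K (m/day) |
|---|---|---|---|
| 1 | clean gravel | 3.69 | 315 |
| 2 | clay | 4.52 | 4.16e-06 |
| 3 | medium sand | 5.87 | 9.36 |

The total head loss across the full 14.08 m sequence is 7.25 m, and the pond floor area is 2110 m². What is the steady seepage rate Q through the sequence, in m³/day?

0.0141

Flow is perpendicular to layering, so the layers act in series and the equivalent K is the thickness-weighted harmonic mean.
Total thickness L = 3.69 + 4.52 + 5.87 = 14.08 m.
Σ(b_i/K_i) = 3.69/315 + 4.52/4.16e-06 + 5.87/9.36 = 1.087e+06 d.
K_eq = L / Σ(b_i/K_i) = 14.08 / 1.087e+06 = 1.296e-05 m/day.
Q = K_eq · A · (Δh/L) = 1.296e-05 × 2110 × (7.25/14.08) = 0.01408 m³/day.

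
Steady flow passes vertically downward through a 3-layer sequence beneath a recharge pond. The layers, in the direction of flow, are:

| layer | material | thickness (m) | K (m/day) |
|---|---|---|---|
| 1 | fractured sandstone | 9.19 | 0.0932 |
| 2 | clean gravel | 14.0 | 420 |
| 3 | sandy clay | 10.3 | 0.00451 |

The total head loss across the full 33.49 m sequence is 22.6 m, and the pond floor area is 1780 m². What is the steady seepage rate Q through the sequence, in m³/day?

16.9

Flow is perpendicular to layering, so the layers act in series and the equivalent K is the thickness-weighted harmonic mean.
Total thickness L = 9.19 + 14.0 + 10.3 = 33.49 m.
Σ(b_i/K_i) = 9.19/0.0932 + 14.0/420 + 10.3/0.00451 = 2382 d.
K_eq = L / Σ(b_i/K_i) = 33.49 / 2382 = 0.01406 m/day.
Q = K_eq · A · (Δh/L) = 0.01406 × 1780 × (22.6/33.49) = 16.89 m³/day.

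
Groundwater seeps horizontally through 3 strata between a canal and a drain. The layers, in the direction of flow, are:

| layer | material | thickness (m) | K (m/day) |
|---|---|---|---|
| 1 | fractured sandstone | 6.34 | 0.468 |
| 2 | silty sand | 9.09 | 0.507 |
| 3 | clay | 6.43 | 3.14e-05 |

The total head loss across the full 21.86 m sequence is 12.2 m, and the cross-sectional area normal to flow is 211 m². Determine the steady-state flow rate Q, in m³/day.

0.0126

Flow is perpendicular to layering, so the layers act in series and the equivalent K is the thickness-weighted harmonic mean.
Total thickness L = 6.34 + 9.09 + 6.43 = 21.86 m.
Σ(b_i/K_i) = 6.34/0.468 + 9.09/0.507 + 6.43/3.14e-05 = 2.048e+05 d.
K_eq = L / Σ(b_i/K_i) = 21.86 / 2.048e+05 = 0.0001067 m/day.
Q = K_eq · A · (Δh/L) = 0.0001067 × 211 × (12.2/21.86) = 0.01257 m³/day.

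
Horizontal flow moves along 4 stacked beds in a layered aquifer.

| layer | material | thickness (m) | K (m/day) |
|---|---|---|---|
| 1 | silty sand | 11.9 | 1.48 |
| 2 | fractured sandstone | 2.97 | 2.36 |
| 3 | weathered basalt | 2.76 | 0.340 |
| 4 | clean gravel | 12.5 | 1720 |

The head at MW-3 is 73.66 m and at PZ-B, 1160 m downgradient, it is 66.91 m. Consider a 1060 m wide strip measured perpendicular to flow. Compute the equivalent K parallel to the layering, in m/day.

Flow is parallel to layering, so each bed carries its own Darcy discharge and the transmissivities add.
Σ(K_i·b_i) = 1.48×11.9 + 2.36×2.97 + 0.340×2.76 + 1720×12.5 = 21526 m²/day.
Total thickness b = 30.13 m, so K_eq = Σ(K_i·b_i)/b = 714.4 m/day.

714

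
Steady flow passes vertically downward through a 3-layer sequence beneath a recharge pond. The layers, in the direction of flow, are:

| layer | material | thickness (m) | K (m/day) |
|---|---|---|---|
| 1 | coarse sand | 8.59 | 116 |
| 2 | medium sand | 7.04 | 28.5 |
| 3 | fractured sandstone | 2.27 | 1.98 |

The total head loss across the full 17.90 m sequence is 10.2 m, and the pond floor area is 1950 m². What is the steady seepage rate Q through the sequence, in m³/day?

13600

Flow is perpendicular to layering, so the layers act in series and the equivalent K is the thickness-weighted harmonic mean.
Total thickness L = 8.59 + 7.04 + 2.27 = 17.90 m.
Σ(b_i/K_i) = 8.59/116 + 7.04/28.5 + 2.27/1.98 = 1.468 d.
K_eq = L / Σ(b_i/K_i) = 17.90 / 1.468 = 12.20 m/day.
Q = K_eq · A · (Δh/L) = 12.20 × 1950 × (10.2/17.90) = 13553 m³/day.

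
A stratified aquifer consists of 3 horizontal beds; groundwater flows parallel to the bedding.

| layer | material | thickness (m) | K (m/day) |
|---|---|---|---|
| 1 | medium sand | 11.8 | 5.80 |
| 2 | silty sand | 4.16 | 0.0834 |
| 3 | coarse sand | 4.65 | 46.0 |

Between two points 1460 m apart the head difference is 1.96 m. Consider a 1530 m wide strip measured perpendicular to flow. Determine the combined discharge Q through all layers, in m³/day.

581

Flow is parallel to layering, so each bed carries its own Darcy discharge and the transmissivities add.
Σ(K_i·b_i) = 5.80×11.8 + 0.0834×4.16 + 46.0×4.65 = 282.7 m²/day.
Hydraulic gradient i = Δh / L = 1.96 / 1460 = 0.001342.
Q = Σ(K_i·b_i) · W · i = 282.7 × 1530 × 0.001342 = 580.6 m³/day.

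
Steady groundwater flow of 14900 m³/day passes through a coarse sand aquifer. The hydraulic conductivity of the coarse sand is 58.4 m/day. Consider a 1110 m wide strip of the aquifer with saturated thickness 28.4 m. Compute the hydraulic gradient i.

0.00809

Cross-sectional area A = 1110 × 28.4 = 31524 m².
From Q = K·A·i, i = Q / (K·A) = 14900 / (58.40 × 31524) = 0.008093.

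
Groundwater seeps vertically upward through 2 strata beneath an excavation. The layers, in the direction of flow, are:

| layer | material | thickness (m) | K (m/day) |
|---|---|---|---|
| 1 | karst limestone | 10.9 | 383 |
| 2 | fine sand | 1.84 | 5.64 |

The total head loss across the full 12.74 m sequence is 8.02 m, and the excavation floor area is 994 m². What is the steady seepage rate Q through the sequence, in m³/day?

22500

Flow is perpendicular to layering, so the layers act in series and the equivalent K is the thickness-weighted harmonic mean.
Total thickness L = 10.9 + 1.84 = 12.74 m.
Σ(b_i/K_i) = 10.9/383 + 1.84/5.64 = 0.3547 d.
K_eq = L / Σ(b_i/K_i) = 12.74 / 0.3547 = 35.92 m/day.
Q = K_eq · A · (Δh/L) = 35.92 × 994 × (8.02/12.74) = 22475 m³/day.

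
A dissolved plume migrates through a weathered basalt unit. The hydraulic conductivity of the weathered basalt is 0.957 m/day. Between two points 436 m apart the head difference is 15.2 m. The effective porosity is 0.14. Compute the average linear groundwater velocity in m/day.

0.238

Hydraulic gradient i = Δh / L = 15.2 / 436 = 0.03486.
Darcy flux q = K · i = 0.9570 × 0.03486 = 0.03336 m/day.
Seepage velocity v = q / n_e = 0.03336 / 0.14 = 0.2383 m/day.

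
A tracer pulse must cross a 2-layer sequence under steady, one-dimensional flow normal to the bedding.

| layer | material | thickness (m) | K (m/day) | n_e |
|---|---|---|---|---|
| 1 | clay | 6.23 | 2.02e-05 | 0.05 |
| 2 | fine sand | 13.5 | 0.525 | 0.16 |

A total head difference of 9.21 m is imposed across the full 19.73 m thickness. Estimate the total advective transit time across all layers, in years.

227

With flow normal to the layers, continuity requires the same specific discharge q through every layer.
Σ(b_i/K_i) = 6.23/2.02e-05 + 13.5/0.525 = 3.084e+05 d.
q = Δh / Σ(b_i/K_i) = 9.21 / 3.084e+05 = 2.986e-05 m/day.
In each layer the seepage velocity is v_i = q/n_i, so the layer transit time is t_i = b_i·n_i / q:
  layer 1 (clay): t_1 = 6.23 × 0.05 / 2.986e-05 = 10432 d
  layer 2 (fine sand): t_2 = 13.5 × 0.16 / 2.986e-05 = 72338 d
Total t = Σ t_i = 82770 days = 226.6 years.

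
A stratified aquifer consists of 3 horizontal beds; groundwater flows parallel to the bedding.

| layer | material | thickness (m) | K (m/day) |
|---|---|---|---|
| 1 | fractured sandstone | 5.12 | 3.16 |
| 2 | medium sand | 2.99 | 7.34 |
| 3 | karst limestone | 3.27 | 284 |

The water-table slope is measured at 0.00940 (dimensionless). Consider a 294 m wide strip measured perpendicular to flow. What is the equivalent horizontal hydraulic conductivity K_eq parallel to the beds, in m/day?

85.0

Flow is parallel to layering, so each bed carries its own Darcy discharge and the transmissivities add.
Σ(K_i·b_i) = 3.16×5.12 + 7.34×2.99 + 284×3.27 = 966.8 m²/day.
Total thickness b = 11.38 m, so K_eq = Σ(K_i·b_i)/b = 84.96 m/day.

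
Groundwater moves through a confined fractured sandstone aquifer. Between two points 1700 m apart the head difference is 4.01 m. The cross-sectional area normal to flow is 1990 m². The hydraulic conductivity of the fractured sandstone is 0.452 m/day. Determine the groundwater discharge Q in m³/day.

2.12

Hydraulic gradient i = Δh / L = 4.01 / 1700 = 0.002359.
Darcy's law: Q = K · A · i = 0.4520 × 1990 × 0.002359 = 2.122 m³/day.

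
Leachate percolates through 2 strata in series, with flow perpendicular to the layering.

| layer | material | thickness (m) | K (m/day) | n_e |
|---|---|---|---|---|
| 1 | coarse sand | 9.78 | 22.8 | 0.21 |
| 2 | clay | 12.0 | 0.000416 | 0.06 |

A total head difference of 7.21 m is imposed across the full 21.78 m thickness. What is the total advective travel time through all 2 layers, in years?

With flow normal to the layers, continuity requires the same specific discharge q through every layer.
Σ(b_i/K_i) = 9.78/22.8 + 12.0/0.000416 = 28847 d.
q = Δh / Σ(b_i/K_i) = 7.21 / 28847 = 0.0002499 m/day.
In each layer the seepage velocity is v_i = q/n_i, so the layer transit time is t_i = b_i·n_i / q:
  layer 1 (coarse sand): t_1 = 9.78 × 0.21 / 0.0002499 = 8217 d
  layer 2 (clay): t_2 = 12.0 × 0.06 / 0.0002499 = 2881 d
Total t = Σ t_i = 11098 days = 30.38 years.

30.4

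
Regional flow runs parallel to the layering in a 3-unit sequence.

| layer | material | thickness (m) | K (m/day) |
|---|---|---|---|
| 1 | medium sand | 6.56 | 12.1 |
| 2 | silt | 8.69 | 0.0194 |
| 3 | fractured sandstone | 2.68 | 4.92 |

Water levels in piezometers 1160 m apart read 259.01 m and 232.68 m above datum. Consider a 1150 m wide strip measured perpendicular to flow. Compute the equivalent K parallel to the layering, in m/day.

Flow is parallel to layering, so each bed carries its own Darcy discharge and the transmissivities add.
Σ(K_i·b_i) = 12.1×6.56 + 0.0194×8.69 + 4.92×2.68 = 92.73 m²/day.
Total thickness b = 17.93 m, so K_eq = Σ(K_i·b_i)/b = 5.172 m/day.

5.17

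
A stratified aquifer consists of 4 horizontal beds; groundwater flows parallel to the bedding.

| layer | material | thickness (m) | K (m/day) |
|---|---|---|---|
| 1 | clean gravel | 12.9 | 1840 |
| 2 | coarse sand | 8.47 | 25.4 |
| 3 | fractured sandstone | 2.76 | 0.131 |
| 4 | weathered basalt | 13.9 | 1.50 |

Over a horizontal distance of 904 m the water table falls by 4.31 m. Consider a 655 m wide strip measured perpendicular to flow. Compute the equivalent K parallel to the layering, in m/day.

Flow is parallel to layering, so each bed carries its own Darcy discharge and the transmissivities add.
Σ(K_i·b_i) = 1840×12.9 + 25.4×8.47 + 0.131×2.76 + 1.50×13.9 = 23972 m²/day.
Total thickness b = 38.03 m, so K_eq = Σ(K_i·b_i)/b = 630.4 m/day.

630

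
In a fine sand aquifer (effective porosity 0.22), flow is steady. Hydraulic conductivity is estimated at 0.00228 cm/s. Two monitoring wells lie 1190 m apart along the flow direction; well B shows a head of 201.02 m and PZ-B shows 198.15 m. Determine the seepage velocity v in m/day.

0.0216

Convert K: 0.00228 cm/s × 864 = 1.970 m/day.
Hydraulic gradient i = (201.02 − 198.15) / 1190 = 2.87 / 1190 = 0.002412.
Darcy flux q = K · i = 1.970 × 0.002412 = 0.004751 m/day.
Seepage velocity v = q / n_e = 0.004751 / 0.22 = 0.02160 m/day.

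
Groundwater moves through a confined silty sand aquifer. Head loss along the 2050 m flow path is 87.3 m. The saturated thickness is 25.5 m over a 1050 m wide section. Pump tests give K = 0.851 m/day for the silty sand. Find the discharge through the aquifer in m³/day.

970

Cross-sectional area A = 1050 × 25.5 = 26775 m².
Hydraulic gradient i = Δh / L = 87.3 / 2050 = 0.04259.
Darcy's law: Q = K · A · i = 0.8510 × 26775 × 0.04259 = 970.3 m³/day.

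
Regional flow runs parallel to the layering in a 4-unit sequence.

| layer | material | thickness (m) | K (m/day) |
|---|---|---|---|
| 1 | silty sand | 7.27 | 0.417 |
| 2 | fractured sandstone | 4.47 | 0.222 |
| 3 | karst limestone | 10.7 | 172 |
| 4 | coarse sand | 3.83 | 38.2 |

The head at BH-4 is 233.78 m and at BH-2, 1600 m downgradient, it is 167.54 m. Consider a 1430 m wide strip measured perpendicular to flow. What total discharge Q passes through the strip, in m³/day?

Flow is parallel to layering, so each bed carries its own Darcy discharge and the transmissivities add.
Σ(K_i·b_i) = 0.417×7.27 + 0.222×4.47 + 172×10.7 + 38.2×3.83 = 1991 m²/day.
Hydraulic gradient i = (233.78 − 167.54) / 1600 = 66.24 / 1600 = 0.04140.
Q = Σ(K_i·b_i) · W · i = 1991 × 1430 × 0.04140 = 1.179e+05 m³/day.

118000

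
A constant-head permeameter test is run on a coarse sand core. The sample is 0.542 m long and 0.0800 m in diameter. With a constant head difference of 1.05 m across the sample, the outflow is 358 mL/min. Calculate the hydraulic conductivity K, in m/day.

52.9

Cross-sectional area A = π·(d/2)² = π × (0.0800/2)² = 0.005027 m².
Convert discharge: 358 mL/min = 5.967e-06 m³/s.
Darcy's law rearranged: K = Q·L / (A·Δh) = 5.967e-06 × 0.542 / (0.005027 × 1.05) = 0.0006127 m/s = 52.94 m/day.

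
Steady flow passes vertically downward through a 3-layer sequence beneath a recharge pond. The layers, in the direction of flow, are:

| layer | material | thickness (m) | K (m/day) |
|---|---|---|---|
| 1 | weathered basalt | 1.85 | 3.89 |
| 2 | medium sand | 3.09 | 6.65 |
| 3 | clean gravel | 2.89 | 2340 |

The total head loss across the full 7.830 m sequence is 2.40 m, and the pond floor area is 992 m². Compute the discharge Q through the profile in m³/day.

2530

Flow is perpendicular to layering, so the layers act in series and the equivalent K is the thickness-weighted harmonic mean.
Total thickness L = 1.85 + 3.09 + 2.89 = 7.830 m.
Σ(b_i/K_i) = 1.85/3.89 + 3.09/6.65 + 2.89/2340 = 0.9415 d.
K_eq = L / Σ(b_i/K_i) = 7.830 / 0.9415 = 8.317 m/day.
Q = K_eq · A · (Δh/L) = 8.317 × 992 × (2.40/7.830) = 2529 m³/day.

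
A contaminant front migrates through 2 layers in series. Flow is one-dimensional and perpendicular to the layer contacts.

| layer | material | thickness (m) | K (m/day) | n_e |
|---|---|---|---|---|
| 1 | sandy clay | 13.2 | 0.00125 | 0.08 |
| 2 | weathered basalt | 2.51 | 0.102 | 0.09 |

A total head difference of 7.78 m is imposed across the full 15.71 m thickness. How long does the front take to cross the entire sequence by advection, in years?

With flow normal to the layers, continuity requires the same specific discharge q through every layer.
Σ(b_i/K_i) = 13.2/0.00125 + 2.51/0.102 = 10585 d.
q = Δh / Σ(b_i/K_i) = 7.78 / 10585 = 0.0007350 m/day.
In each layer the seepage velocity is v_i = q/n_i, so the layer transit time is t_i = b_i·n_i / q:
  layer 1 (sandy clay): t_1 = 13.2 × 0.08 / 0.0007350 = 1437 d
  layer 2 (weathered basalt): t_2 = 2.51 × 0.09 / 0.0007350 = 307.3 d
Total t = Σ t_i = 1744 days = 4.775 years.

4.77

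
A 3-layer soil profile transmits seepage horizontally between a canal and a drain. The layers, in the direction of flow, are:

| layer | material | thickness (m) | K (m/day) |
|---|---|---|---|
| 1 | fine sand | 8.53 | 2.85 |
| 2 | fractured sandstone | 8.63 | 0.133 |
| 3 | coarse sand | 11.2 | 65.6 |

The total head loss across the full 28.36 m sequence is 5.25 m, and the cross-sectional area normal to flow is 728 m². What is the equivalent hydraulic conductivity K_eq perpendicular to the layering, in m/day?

Flow is perpendicular to layering, so the layers act in series and the equivalent K is the thickness-weighted harmonic mean.
Total thickness L = 8.53 + 8.63 + 11.2 = 28.36 m.
Σ(b_i/K_i) = 8.53/2.85 + 8.63/0.133 + 11.2/65.6 = 68.05 d.
K_eq = L / Σ(b_i/K_i) = 28.36 / 68.05 = 0.4167 m/day.

0.417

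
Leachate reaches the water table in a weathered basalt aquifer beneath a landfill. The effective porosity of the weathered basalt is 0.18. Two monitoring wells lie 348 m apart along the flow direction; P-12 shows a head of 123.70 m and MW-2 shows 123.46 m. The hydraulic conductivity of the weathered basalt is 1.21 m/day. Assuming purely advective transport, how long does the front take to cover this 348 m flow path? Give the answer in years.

Hydraulic gradient i = (123.70 − 123.46) / 348 = 0.24 / 348 = 0.0006897.
Darcy flux q = K · i = 1.210 × 0.0006897 = 0.0008345 m/day.
Seepage velocity v = q / n_e = 0.0008345 / 0.18 = 0.004636 m/day.
Travel time t = L / v = 348 / 0.004636 = 75064 days = 205.5 years.

206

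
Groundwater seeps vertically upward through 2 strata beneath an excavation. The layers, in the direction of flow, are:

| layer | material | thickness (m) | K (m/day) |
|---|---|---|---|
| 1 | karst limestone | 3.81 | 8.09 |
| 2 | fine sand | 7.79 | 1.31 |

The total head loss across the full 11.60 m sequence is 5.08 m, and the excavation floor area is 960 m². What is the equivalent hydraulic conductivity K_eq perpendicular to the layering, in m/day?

1.81

Flow is perpendicular to layering, so the layers act in series and the equivalent K is the thickness-weighted harmonic mean.
Total thickness L = 3.81 + 7.79 = 11.60 m.
Σ(b_i/K_i) = 3.81/8.09 + 7.79/1.31 = 6.418 d.
K_eq = L / Σ(b_i/K_i) = 11.60 / 6.418 = 1.808 m/day.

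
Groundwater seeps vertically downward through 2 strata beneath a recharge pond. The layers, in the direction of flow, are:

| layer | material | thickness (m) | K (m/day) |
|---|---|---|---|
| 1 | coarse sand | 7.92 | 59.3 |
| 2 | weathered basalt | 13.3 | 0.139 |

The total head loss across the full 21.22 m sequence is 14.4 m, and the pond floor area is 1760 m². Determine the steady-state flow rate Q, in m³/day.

Flow is perpendicular to layering, so the layers act in series and the equivalent K is the thickness-weighted harmonic mean.
Total thickness L = 7.92 + 13.3 = 21.22 m.
Σ(b_i/K_i) = 7.92/59.3 + 13.3/0.139 = 95.82 d.
K_eq = L / Σ(b_i/K_i) = 21.22 / 95.82 = 0.2215 m/day.
Q = K_eq · A · (Δh/L) = 0.2215 × 1760 × (14.4/21.22) = 264.5 m³/day.

265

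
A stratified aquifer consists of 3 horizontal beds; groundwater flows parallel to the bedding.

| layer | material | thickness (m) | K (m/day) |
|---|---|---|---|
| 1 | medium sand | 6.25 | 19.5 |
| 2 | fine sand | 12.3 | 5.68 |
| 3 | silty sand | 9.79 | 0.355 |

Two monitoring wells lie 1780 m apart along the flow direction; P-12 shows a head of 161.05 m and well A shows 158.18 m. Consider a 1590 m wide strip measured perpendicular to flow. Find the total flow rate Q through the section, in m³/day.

Flow is parallel to layering, so each bed carries its own Darcy discharge and the transmissivities add.
Σ(K_i·b_i) = 19.5×6.25 + 5.68×12.3 + 0.355×9.79 = 195.2 m²/day.
Hydraulic gradient i = (161.05 − 158.18) / 1780 = 2.87 / 1780 = 0.001612.
Q = Σ(K_i·b_i) · W · i = 195.2 × 1590 × 0.001612 = 500.5 m³/day.

500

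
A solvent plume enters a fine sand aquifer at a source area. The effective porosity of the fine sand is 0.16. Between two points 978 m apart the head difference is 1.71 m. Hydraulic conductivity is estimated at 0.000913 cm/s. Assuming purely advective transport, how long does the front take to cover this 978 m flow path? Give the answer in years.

311

Convert K: 0.000913 cm/s × 864 = 0.7888 m/day.
Hydraulic gradient i = Δh / L = 1.71 / 978 = 0.001748.
Darcy flux q = K · i = 0.7888 × 0.001748 = 0.001379 m/day.
Seepage velocity v = q / n_e = 0.001379 / 0.16 = 0.008620 m/day.
Travel time t = L / v = 978 / 0.008620 = 1.135e+05 days = 310.6 years.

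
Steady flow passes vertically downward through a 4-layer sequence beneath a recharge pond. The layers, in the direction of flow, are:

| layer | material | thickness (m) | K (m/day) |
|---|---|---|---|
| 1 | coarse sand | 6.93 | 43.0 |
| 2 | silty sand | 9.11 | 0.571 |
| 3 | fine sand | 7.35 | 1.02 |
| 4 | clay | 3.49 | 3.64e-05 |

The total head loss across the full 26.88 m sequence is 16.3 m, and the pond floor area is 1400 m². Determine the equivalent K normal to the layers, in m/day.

0.000280

Flow is perpendicular to layering, so the layers act in series and the equivalent K is the thickness-weighted harmonic mean.
Total thickness L = 6.93 + 9.11 + 7.35 + 3.49 = 26.88 m.
Σ(b_i/K_i) = 6.93/43.0 + 9.11/0.571 + 7.35/1.02 + 3.49/3.64e-05 = 95902 d.
K_eq = L / Σ(b_i/K_i) = 26.88 / 95902 = 0.0002803 m/day.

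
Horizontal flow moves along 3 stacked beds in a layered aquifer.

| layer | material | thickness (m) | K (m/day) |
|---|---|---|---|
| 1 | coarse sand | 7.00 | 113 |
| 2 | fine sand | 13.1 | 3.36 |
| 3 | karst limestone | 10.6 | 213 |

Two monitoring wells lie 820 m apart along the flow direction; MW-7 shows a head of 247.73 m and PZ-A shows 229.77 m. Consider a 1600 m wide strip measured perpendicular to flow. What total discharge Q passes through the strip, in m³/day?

Flow is parallel to layering, so each bed carries its own Darcy discharge and the transmissivities add.
Σ(K_i·b_i) = 113×7.00 + 3.36×13.1 + 213×10.6 = 3093 m²/day.
Hydraulic gradient i = (247.73 − 229.77) / 820 = 17.96 / 820 = 0.02190.
Q = Σ(K_i·b_i) · W · i = 3093 × 1600 × 0.02190 = 1.084e+05 m³/day.

108000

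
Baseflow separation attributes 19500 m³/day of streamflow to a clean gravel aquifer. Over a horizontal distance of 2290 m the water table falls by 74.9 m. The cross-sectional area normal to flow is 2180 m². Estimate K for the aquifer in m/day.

273

Hydraulic gradient i = Δh / L = 74.9 / 2290 = 0.03271.
From Q = K·A·i, K = Q / (A·i) = 19500 / (2180 × 0.03271) = 273.5 m/day.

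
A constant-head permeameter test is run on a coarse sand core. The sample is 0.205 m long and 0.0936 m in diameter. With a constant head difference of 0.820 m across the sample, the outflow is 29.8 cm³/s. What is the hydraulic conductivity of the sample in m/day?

Cross-sectional area A = π·(d/2)² = π × (0.0936/2)² = 0.006881 m².
Convert discharge: 29.8 cm³/s = 2.980e-05 m³/s.
Darcy's law rearranged: K = Q·L / (A·Δh) = 2.980e-05 × 0.205 / (0.006881 × 0.820) = 0.001083 m/s = 93.55 m/day.

93.5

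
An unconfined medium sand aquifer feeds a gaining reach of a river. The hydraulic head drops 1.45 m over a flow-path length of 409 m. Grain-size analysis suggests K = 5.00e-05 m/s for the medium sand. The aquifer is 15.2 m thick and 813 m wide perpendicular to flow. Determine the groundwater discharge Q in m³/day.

Convert K: 5.00e-05 m/s × 86400 = 4.320 m/day.
Cross-sectional area A = 813 × 15.2 = 12358 m².
Hydraulic gradient i = Δh / L = 1.45 / 409 = 0.003545.
Darcy's law: Q = K · A · i = 4.320 × 12358 × 0.003545 = 189.3 m³/day.

189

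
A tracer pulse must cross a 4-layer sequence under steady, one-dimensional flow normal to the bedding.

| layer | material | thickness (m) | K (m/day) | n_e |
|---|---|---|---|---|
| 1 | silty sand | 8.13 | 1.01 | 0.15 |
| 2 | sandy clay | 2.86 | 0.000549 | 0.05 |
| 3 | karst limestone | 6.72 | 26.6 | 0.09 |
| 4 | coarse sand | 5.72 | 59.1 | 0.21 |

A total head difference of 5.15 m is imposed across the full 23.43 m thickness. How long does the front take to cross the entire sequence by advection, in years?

With flow normal to the layers, continuity requires the same specific discharge q through every layer.
Σ(b_i/K_i) = 8.13/1.01 + 2.86/0.000549 + 6.72/26.6 + 5.72/59.1 = 5218 d.
q = Δh / Σ(b_i/K_i) = 5.15 / 5218 = 0.0009870 m/day.
In each layer the seepage velocity is v_i = q/n_i, so the layer transit time is t_i = b_i·n_i / q:
  layer 1 (silty sand): t_1 = 8.13 × 0.15 / 0.0009870 = 1236 d
  layer 2 (sandy clay): t_2 = 2.86 × 0.05 / 0.0009870 = 144.9 d
  layer 3 (karst limestone): t_3 = 6.72 × 0.09 / 0.0009870 = 612.8 d
  layer 4 (coarse sand): t_4 = 5.72 × 0.21 / 0.0009870 = 1217 d
Total t = Σ t_i = 3210 days = 8.789 years.

8.79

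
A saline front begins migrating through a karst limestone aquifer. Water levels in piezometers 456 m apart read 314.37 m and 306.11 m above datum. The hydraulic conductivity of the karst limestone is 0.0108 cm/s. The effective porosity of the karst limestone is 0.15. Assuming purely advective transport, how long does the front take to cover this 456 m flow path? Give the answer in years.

1.11

Convert K: 0.0108 cm/s × 864 = 9.331 m/day.
Hydraulic gradient i = (314.37 − 306.11) / 456 = 8.26 / 456 = 0.01811.
Darcy flux q = K · i = 9.331 × 0.01811 = 0.1690 m/day.
Seepage velocity v = q / n_e = 0.1690 / 0.15 = 1.127 m/day.
Travel time t = L / v = 456 / 1.127 = 404.7 days = 1.108 years.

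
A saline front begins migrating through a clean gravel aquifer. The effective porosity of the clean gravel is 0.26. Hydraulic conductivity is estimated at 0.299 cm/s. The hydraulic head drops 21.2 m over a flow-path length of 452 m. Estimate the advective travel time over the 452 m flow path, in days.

Convert K: 0.299 cm/s × 864 = 258.3 m/day.
Hydraulic gradient i = Δh / L = 21.2 / 452 = 0.04690.
Darcy flux q = K · i = 258.3 × 0.04690 = 12.12 m/day.
Seepage velocity v = q / n_e = 12.12 / 0.26 = 46.60 m/day.
Travel time t = L / v = 452 / 46.60 = 9.699 days.

9.70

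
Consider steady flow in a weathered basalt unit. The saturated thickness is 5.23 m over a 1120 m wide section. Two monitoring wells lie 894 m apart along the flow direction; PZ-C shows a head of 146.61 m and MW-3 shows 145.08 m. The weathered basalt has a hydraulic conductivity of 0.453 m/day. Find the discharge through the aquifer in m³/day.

Cross-sectional area A = 1120 × 5.23 = 5858 m².
Hydraulic gradient i = (146.61 − 145.08) / 894 = 1.53 / 894 = 0.001711.
Darcy's law: Q = K · A · i = 0.4530 × 5858 × 0.001711 = 4.541 m³/day.

4.54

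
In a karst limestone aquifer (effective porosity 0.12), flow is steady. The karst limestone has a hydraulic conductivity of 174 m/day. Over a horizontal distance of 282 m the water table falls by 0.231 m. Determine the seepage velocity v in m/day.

1.19

Hydraulic gradient i = Δh / L = 0.231 / 282 = 0.0008191.
Darcy flux q = K · i = 174.0 × 0.0008191 = 0.1425 m/day.
Seepage velocity v = q / n_e = 0.1425 / 0.12 = 1.188 m/day.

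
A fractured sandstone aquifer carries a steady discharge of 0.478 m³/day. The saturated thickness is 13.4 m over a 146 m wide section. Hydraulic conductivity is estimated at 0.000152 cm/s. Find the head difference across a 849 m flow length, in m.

1.58

Convert K: 0.000152 cm/s × 864 = 0.1313 m/day.
Cross-sectional area A = 146 × 13.4 = 1956 m².
From Q = K·A·i, i = Q / (K·A) = 0.478 / (0.1313 × 1956) = 0.001860.
Head loss Δh = i · L = 0.001860 × 849 = 1.580 m.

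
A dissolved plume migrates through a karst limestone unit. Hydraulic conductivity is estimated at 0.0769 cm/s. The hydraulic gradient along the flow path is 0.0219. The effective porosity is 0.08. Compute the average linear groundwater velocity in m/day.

Convert K: 0.0769 cm/s × 864 = 66.44 m/day.
Hydraulic gradient i = 0.0219.
Darcy flux q = K · i = 66.44 × 0.02190 = 1.455 m/day.
Seepage velocity v = q / n_e = 1.455 / 0.08 = 18.19 m/day.

18.2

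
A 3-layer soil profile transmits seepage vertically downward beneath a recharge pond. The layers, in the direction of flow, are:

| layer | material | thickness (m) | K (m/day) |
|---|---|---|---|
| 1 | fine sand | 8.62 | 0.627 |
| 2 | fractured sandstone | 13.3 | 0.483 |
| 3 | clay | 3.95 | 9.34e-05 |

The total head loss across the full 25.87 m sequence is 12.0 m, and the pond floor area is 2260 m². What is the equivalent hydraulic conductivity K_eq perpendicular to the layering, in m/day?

Flow is perpendicular to layering, so the layers act in series and the equivalent K is the thickness-weighted harmonic mean.
Total thickness L = 8.62 + 13.3 + 3.95 = 25.87 m.
Σ(b_i/K_i) = 8.62/0.627 + 13.3/0.483 + 3.95/9.34e-05 = 42333 d.
K_eq = L / Σ(b_i/K_i) = 25.87 / 42333 = 0.0006111 m/day.

0.000611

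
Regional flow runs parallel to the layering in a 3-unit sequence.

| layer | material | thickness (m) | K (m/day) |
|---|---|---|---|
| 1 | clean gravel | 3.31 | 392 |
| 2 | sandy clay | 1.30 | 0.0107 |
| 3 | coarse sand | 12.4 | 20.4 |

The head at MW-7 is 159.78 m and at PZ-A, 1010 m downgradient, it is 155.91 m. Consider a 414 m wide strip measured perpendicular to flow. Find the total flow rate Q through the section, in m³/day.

2460

Flow is parallel to layering, so each bed carries its own Darcy discharge and the transmissivities add.
Σ(K_i·b_i) = 392×3.31 + 0.0107×1.30 + 20.4×12.4 = 1550 m²/day.
Hydraulic gradient i = (159.78 − 155.91) / 1010 = 3.87 / 1010 = 0.003832.
Q = Σ(K_i·b_i) · W · i = 1550 × 414 × 0.003832 = 2460 m³/day.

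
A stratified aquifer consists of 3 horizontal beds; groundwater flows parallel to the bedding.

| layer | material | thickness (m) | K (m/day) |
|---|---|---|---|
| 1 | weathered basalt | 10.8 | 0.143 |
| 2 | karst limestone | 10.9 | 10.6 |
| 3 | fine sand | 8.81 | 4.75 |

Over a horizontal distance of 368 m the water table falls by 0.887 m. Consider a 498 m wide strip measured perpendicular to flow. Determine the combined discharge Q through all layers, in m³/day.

191

Flow is parallel to layering, so each bed carries its own Darcy discharge and the transmissivities add.
Σ(K_i·b_i) = 0.143×10.8 + 10.6×10.9 + 4.75×8.81 = 158.9 m²/day.
Hydraulic gradient i = Δh / L = 0.887 / 368 = 0.002410.
Q = Σ(K_i·b_i) · W · i = 158.9 × 498 × 0.002410 = 190.8 m³/day.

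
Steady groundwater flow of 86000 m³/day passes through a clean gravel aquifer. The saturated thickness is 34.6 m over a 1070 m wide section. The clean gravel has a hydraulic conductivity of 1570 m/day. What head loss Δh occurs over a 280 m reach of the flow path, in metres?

0.414

Cross-sectional area A = 1070 × 34.6 = 37022 m².
From Q = K·A·i, i = Q / (K·A) = 86000 / (1570 × 37022) = 0.001480.
Head loss Δh = i · L = 0.001480 × 280 = 0.4143 m.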